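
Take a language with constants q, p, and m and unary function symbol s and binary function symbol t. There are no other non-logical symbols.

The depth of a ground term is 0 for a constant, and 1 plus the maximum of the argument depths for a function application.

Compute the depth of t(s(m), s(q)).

2

depth(s(m)) = 1 + depth(m) = 1 + 0 = 1
depth(s(q)) = 1 + depth(q) = 1 + 0 = 1
depth(t(s(m), s(q))) = 1 + max(1, 1) = 2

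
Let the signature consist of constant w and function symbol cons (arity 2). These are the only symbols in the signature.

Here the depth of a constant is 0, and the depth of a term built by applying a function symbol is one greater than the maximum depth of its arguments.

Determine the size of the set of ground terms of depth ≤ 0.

1

Write N_k for the number of ground terms of depth ≤ k. A term of depth ≤ k is either a constant or a function symbol applied to arguments of depth ≤ k−1, so N_k = 1 + N_{k-1}^2.
N_0 = 1
Explicitly: w.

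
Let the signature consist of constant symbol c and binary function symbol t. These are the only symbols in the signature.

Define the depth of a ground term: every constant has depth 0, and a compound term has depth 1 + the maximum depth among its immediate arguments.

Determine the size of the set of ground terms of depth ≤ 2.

5

If N_k denotes the number of depth-≤k ground terms, the 1 constant gives N_0 = 1, and each function symbol of arity r contributes N_{k-1}^r new terms at level k: N_k = 1 + N_{k-1}^2.
N_0 = 1
N_1 = 1 + 1^2 = 2
N_2 = 1 + 2^2 = 5
Explicitly: c, t(c, c), t(c, t(c, c)), t(t(c, c), c), t(t(c, c), t(c, c)).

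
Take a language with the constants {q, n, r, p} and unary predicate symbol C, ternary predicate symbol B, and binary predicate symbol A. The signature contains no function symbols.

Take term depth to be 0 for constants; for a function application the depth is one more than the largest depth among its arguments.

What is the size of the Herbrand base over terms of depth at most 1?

84

First count ground terms of depth ≤ 1.
With no function symbols every ground term is a constant, so there are exactly 4 ground terms at every depth bound.
N_0 = 4
N_1 = 4
Explicitly: q, n, r, p.
So |H| = 4.
A ground atom is a predicate applied to a tuple of terms from H, so the count is the sum over predicates of |H|^arity:
  C: 4;  B: 4^3 = 64;  A: 4^2 = 16
Total ground atoms: 4 + 64 + 16 = 84.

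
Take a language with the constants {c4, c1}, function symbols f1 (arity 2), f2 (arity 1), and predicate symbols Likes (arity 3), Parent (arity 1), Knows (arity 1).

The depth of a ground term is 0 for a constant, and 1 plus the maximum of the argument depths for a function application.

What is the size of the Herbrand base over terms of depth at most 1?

First count ground terms of depth ≤ 1.
Count level by level. With function symbols f1/2, f2/1, the terms of depth ≤ k are the 2 constants together with each function applied to depth-≤(k−1) tuples, so N_k = 2 + N_{k-1}^2 + N_{k-1}.
N_0 = 2
N_1 = 2 + 2^2 + 2 = 8
Explicitly: c4, c1, f1(c4, c4), f1(c4, c1), f1(c1, c4), f1(c1, c1), f2(c4), f2(c1).
So |H| = 8.
Ground atoms are formed by filling each argument slot of a predicate with a term from H, so an r-ary predicate gives |H|^r atoms:
  Likes: 8^3 = 512;  Parent: 8;  Knows: 8
Total ground atoms: 512 + 8 + 8 = 528.

528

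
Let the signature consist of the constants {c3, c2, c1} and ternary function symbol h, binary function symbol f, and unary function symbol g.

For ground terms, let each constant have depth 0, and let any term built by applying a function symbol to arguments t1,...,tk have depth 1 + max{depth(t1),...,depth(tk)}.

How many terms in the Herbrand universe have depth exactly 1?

If N_k denotes the number of depth-≤k ground terms, the 3 constants give N_0 = 3, and each function symbol of arity r contributes N_{k-1}^r new terms at level k: N_k = 3 + N_{k-1}^3 + N_{k-1}^2 + N_{k-1}.
N_0 = 3
N_1 = 3 + 3^3 + 3^2 + 3 = 42
Terms of depth exactly 1: N_1 − N_0 = 42 − 3 = 39.

39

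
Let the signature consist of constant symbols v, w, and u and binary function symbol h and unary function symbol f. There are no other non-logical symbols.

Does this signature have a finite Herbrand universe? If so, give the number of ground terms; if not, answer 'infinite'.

The signature has at least one function symbol (h, arity 2) and at least one constant (v).
Iterating h gives infinitely many distinct ground terms: v, h(v, v), h(h(v, v), h(v, v)), ...
So the Herbrand universe is infinite.

infinite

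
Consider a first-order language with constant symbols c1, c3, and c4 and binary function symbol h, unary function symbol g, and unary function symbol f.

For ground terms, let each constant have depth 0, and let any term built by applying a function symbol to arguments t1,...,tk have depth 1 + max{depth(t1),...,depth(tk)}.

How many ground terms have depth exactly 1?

15

Let N_k count ground terms of depth at most k. Each non-constant term of depth ≤ k is some function symbol applied to depth-≤(k−1) arguments, giving N_k = 3 + N_{k-1}^2 + N_{k-1} + N_{k-1}.
N_0 = 3
N_1 = 3 + 3^2 + 3 + 3 = 18
Terms of depth exactly 1: N_1 − N_0 = 18 − 3 = 15.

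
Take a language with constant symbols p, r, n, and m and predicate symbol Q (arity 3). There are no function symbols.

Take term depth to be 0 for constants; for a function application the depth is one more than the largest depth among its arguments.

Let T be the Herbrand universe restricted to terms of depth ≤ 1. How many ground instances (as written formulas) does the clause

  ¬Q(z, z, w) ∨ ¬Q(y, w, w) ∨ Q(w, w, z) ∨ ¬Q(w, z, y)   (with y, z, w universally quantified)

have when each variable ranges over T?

64

Ground terms of depth ≤ 1:
  With no function symbols every ground term is a constant, so there are exactly 4 ground terms at every depth bound.
  N_0 = 4
  N_1 = 4
So there are 4 ground terms available for substitution.
The clause has 3 distinct variables (y, z, w), each appearing in the body. In the free term algebra distinct substitutions yield syntactically distinct ground instances.
Number of ground instances = 4^3 = 64.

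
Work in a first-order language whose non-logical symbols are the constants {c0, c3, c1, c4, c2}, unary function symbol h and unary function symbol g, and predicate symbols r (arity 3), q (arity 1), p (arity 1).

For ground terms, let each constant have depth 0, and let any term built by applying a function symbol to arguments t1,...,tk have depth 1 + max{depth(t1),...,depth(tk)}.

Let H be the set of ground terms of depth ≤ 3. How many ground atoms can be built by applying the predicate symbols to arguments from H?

422025

First count ground terms of depth ≤ 3.
Let N_k count ground terms of depth at most k. Each non-constant term of depth ≤ k is some function symbol applied to depth-≤(k−1) arguments, giving N_k = 5 + N_{k-1} + N_{k-1}.
N_0 = 5
N_1 = 5 + 5 + 5 = 15
N_2 = 5 + 15 + 15 = 35
N_3 = 5 + 35 + 35 = 75
So |H| = 75.
Ground atoms are formed by filling each argument slot of a predicate with a term from H, so an r-ary predicate gives |H|^r atoms:
  r: 75^3 = 421875;  q: 75;  p: 75
Total ground atoms: 421875 + 75 + 75 = 422025.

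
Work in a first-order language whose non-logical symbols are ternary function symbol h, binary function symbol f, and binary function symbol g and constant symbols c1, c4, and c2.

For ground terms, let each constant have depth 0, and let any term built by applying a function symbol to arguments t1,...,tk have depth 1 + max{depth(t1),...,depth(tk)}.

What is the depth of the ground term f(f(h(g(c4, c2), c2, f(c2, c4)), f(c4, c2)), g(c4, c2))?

depth(g(c4, c2)) = 1 + max(0, 0) = 1
depth(f(c2, c4)) = 1 + max(0, 0) = 1
depth(h(g(c4, c2), c2, f(c2, c4))) = 1 + max(1, 0, 1) = 2
depth(f(c4, c2)) = 1 + max(0, 0) = 1
depth(f(h(g(c4, c2), c2, f(c2, c4)), f(c4, c2))) = 1 + max(2, 1) = 3
depth(f(f(h(g(c4, c2), c2, f(c2, c4)), f(c4, c2)), g(c4, c2))) = 1 + max(3, 1) = 4

4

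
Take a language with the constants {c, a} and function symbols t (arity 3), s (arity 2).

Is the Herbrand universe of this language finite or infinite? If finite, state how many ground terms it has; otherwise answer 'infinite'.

infinite

The signature has at least one function symbol (t, arity 3) and at least one constant (c).
Iterating t gives infinitely many distinct ground terms: c, t(c, c, c), t(t(c, c, c), t(c, c, c), t(c, c, c)), ...
So the Herbrand universe is infinite.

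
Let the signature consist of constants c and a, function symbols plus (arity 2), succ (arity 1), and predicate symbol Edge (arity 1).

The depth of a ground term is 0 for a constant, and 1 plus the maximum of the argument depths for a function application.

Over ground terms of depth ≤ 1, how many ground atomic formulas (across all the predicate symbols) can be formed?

8

First count ground terms of depth ≤ 1.
Write N_k for the number of ground terms of depth ≤ k. A term of depth ≤ k is either a constant or a function symbol applied to arguments of depth ≤ k−1, so N_k = 2 + N_{k-1}^2 + N_{k-1}.
N_0 = 2
N_1 = 2 + 2^2 + 2 = 8
Explicitly: c, a, plus(c, c), plus(c, a), plus(a, c), plus(a, a), succ(c), succ(a).
So |H| = 8.
A ground atom is a predicate applied to a tuple of terms from H, so the count is the sum over predicates of |H|^arity:
  Edge: 8
Total ground atoms: 8.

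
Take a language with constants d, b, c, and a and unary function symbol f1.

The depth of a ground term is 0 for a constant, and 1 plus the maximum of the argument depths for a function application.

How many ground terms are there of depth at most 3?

If N_k denotes the number of depth-≤k ground terms, the 4 constants give N_0 = 4, and each function symbol of arity r contributes N_{k-1}^r new terms at level k: N_k = 4 + N_{k-1}.
N_0 = 4
N_1 = 4 + 4 = 8
N_2 = 4 + 8 = 12
N_3 = 4 + 12 = 16

16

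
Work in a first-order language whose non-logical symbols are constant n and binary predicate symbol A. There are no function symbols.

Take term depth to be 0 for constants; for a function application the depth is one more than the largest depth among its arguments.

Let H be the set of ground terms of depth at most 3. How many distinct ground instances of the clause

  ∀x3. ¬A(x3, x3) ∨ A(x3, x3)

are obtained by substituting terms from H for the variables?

1

Ground terms of depth ≤ 3:
  With no function symbols every ground term is a constant, so there is exactly 1 ground term at every depth bound.
  N_0 = 1
  N_1 = 1
  N_2 = 1
  N_3 = 1
So there is exactly 1 ground term available for substitution.
The body mentions the single quantified variable x3; since ground terms form a free algebra, no two substitutions collapse to the same formula.
Number of ground instances = 1.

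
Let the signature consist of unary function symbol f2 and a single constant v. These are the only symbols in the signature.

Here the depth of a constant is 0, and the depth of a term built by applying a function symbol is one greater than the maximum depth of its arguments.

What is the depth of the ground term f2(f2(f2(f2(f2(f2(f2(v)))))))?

7

depth(f2(v)) = 1 + depth(v) = 1 + 0 = 1
depth(f2(f2(v))) = 1 + depth(f2(v)) = 1 + 1 = 2
depth(f2(f2(f2(v)))) = 1 + depth(f2(f2(v))) = 1 + 2 = 3
depth(f2(f2(f2(f2(v))))) = 1 + depth(f2(f2(f2(v)))) = 1 + 3 = 4
depth(f2(f2(f2(f2(f2(v)))))) = 1 + depth(f2(f2(f2(f2(v))))) = 1 + 4 = 5
depth(f2(f2(f2(f2(f2(f2(v))))))) = 1 + depth(f2(f2(f2(f2(f2(v)))))) = 1 + 5 = 6
depth(f2(f2(f2(f2(f2(f2(f2(v)))))))) = 1 + depth(f2(f2(f2(f2(f2(f2(v))))))) = 1 + 6 = 7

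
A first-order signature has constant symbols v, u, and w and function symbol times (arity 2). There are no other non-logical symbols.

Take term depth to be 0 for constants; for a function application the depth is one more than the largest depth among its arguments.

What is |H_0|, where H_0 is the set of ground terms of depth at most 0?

3

Let N_k = |{terms of depth ≤ k}|. Then N_0 = 3 and N_k = 3 + N_{k-1}^2 for k ≥ 1 (one summand per function symbol, arity giving the exponent).
N_0 = 3
Explicitly: v, u, w.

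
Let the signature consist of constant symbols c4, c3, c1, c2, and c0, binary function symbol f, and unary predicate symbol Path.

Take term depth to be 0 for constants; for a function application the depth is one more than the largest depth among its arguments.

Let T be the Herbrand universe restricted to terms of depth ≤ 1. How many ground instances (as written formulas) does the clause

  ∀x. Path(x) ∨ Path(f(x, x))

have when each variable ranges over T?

Ground terms of depth ≤ 1:
  Count level by level. With function symbols f/2, the terms of depth ≤ k are the 5 constants together with each function applied to depth-≤(k−1) tuples, so N_k = 5 + N_{k-1}^2.
  N_0 = 5
  N_1 = 5 + 5^2 = 30
So there are 30 ground terms available for substitution.
The body mentions the single quantified variable x; since ground terms form a free algebra, no two substitutions collapse to the same formula.
Number of ground instances = 30.

30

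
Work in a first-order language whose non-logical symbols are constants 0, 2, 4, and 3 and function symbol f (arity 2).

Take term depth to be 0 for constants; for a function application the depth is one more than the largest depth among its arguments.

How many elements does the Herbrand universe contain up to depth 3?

163220

Let N_k count ground terms of depth at most k. Each non-constant term of depth ≤ k is some function symbol applied to depth-≤(k−1) arguments, giving N_k = 4 + N_{k-1}^2.
N_0 = 4
N_1 = 4 + 4^2 = 20
N_2 = 4 + 20^2 = 404
N_3 = 4 + 404^2 = 163220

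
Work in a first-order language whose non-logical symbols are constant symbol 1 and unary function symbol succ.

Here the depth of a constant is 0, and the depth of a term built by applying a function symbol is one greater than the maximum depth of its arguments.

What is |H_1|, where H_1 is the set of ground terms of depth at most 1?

Write N_k for the number of ground terms of depth ≤ k. A term of depth ≤ k is either a constant or a function symbol applied to arguments of depth ≤ k−1, so N_k = 1 + N_{k-1}.
N_0 = 1
N_1 = 1 + 1 = 2
Explicitly: 1, succ(1).

2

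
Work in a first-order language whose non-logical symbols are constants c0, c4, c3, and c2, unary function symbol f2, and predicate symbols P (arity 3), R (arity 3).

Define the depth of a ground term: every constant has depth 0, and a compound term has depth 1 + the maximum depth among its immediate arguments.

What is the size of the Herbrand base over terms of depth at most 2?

First count ground terms of depth ≤ 2.
Write N_k for the number of ground terms of depth ≤ k. A term of depth ≤ k is either a constant or a function symbol applied to arguments of depth ≤ k−1, so N_k = 4 + N_{k-1}.
N_0 = 4
N_1 = 4 + 4 = 8
N_2 = 4 + 8 = 12
So |H| = 12.
A ground atom is a predicate applied to a tuple of terms from H, so the count is the sum over predicates of |H|^arity:
  P: 12^3 = 1728;  R: 12^3 = 1728
Total ground atoms: 1728 + 1728 = 3456.

3456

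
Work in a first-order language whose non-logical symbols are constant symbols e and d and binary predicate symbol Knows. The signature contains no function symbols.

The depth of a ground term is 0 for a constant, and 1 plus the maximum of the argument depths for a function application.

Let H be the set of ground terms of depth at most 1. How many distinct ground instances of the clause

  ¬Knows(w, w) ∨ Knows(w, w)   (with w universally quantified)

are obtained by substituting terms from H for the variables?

Ground terms of depth ≤ 1:
  With no function symbols every ground term is a constant, so there are exactly 2 ground terms at every depth bound.
  N_0 = 2
  N_1 = 2
So there are 2 ground terms available for substitution.
There is 1 variable to instantiate (w),  occurring in at least one literal, so different choices give different ground instances.
Number of ground instances = 2.

2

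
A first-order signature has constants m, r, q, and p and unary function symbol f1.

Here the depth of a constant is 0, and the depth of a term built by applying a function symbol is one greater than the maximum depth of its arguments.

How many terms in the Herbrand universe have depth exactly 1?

4

Let N_k = |{terms of depth ≤ k}|. Then N_0 = 4 and N_k = 4 + N_{k-1} for k ≥ 1 (one summand per function symbol, arity giving the exponent).
N_0 = 4
N_1 = 4 + 4 = 8
Terms of depth exactly 1: N_1 − N_0 = 8 − 4 = 4.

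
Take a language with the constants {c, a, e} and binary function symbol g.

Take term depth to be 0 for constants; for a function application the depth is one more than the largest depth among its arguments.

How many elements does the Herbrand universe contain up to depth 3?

21612

Write N_k for the number of ground terms of depth ≤ k. A term of depth ≤ k is either a constant or a function symbol applied to arguments of depth ≤ k−1, so N_k = 3 + N_{k-1}^2.
N_0 = 3
N_1 = 3 + 3^2 = 12
N_2 = 3 + 12^2 = 147
N_3 = 3 + 147^2 = 21612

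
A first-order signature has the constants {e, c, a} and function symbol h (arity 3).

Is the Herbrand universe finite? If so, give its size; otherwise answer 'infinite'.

infinite

The signature has at least one function symbol (h, arity 3) and at least one constant (e).
Iterating h gives infinitely many distinct ground terms: e, h(e, e, e), h(h(e, e, e), h(e, e, e), h(e, e, e)), ...
So the Herbrand universe is infinite.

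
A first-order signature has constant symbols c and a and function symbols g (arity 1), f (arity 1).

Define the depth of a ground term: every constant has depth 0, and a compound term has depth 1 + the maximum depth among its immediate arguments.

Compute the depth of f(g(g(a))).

3

depth(g(a)) = 1 + depth(a) = 1 + 0 = 1
depth(g(g(a))) = 1 + depth(g(a)) = 1 + 1 = 2
depth(f(g(g(a)))) = 1 + depth(g(g(a))) = 1 + 2 = 3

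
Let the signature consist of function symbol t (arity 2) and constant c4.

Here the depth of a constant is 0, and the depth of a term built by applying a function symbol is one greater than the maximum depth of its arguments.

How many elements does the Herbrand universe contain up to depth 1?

Count level by level. With function symbols t/2, the terms of depth ≤ k are the 1 constant together with each function applied to depth-≤(k−1) tuples, so N_k = 1 + N_{k-1}^2.
N_0 = 1
N_1 = 1 + 1^2 = 2
Explicitly: c4, t(c4, c4).

2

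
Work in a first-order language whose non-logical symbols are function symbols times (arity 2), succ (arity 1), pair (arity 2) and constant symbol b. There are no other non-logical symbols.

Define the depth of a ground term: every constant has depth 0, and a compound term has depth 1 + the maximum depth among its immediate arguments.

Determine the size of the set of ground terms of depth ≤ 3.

Let N_k = |{terms of depth ≤ k}|. Then N_0 = 1 and N_k = 1 + N_{k-1}^2 + N_{k-1} + N_{k-1}^2 for k ≥ 1 (one summand per function symbol, arity giving the exponent).
N_0 = 1
N_1 = 1 + 1^2 + 1 + 1^2 = 4
N_2 = 1 + 4^2 + 4 + 4^2 = 37
N_3 = 1 + 37^2 + 37 + 37^2 = 2776

2776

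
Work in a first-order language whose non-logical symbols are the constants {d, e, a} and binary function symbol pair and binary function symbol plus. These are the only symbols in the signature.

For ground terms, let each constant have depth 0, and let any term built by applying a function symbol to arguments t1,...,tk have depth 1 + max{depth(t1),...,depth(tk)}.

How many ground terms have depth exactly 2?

864

Write N_k for the number of ground terms of depth ≤ k. A term of depth ≤ k is either a constant or a function symbol applied to arguments of depth ≤ k−1, so N_k = 3 + N_{k-1}^2 + N_{k-1}^2.
N_0 = 3
N_1 = 3 + 3^2 + 3^2 = 21
N_2 = 3 + 21^2 + 21^2 = 885
Terms of depth exactly 2: N_2 − N_1 = 885 − 21 = 864.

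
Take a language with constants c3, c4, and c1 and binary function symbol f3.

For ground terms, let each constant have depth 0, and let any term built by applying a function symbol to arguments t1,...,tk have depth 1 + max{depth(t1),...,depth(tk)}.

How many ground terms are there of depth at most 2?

147

Write N_k for the number of ground terms of depth ≤ k. A term of depth ≤ k is either a constant or a function symbol applied to arguments of depth ≤ k−1, so N_k = 3 + N_{k-1}^2.
N_0 = 3
N_1 = 3 + 3^2 = 12
N_2 = 3 + 12^2 = 147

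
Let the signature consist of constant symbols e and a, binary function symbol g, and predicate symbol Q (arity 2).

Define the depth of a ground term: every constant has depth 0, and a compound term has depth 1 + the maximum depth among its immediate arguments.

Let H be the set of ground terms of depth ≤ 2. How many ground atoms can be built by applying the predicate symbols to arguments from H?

First count ground terms of depth ≤ 2.
Write N_k for the number of ground terms of depth ≤ k. A term of depth ≤ k is either a constant or a function symbol applied to arguments of depth ≤ k−1, so N_k = 2 + N_{k-1}^2.
N_0 = 2
N_1 = 2 + 2^2 = 6
N_2 = 2 + 6^2 = 38
So |H| = 38.
A ground atom is a predicate applied to a tuple of terms from H, so the count is the sum over predicates of |H|^arity:
  Q: 38^2 = 1444
Total ground atoms: 1444.

1444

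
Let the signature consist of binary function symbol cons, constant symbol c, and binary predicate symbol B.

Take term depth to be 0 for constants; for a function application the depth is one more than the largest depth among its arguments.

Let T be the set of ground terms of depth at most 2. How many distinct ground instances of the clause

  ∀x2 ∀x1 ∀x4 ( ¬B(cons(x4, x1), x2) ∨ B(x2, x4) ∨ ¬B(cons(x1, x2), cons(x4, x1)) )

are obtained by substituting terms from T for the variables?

125

Ground terms of depth ≤ 2:
  Count level by level. With function symbols cons/2, the terms of depth ≤ k are the 1 constant together with each function applied to depth-≤(k−1) tuples, so N_k = 1 + N_{k-1}^2.
  N_0 = 1
  N_1 = 1 + 1^2 = 2
  N_2 = 1 + 2^2 = 5
  Explicitly: c, cons(c, c), cons(c, cons(c, c)), cons(cons(c, c), c), cons(cons(c, c), cons(c, c)).
So there are 5 ground terms available for substitution.
The body mentions every one of the 3 quantified variables; since ground terms form a free algebra, no two substitutions collapse to the same formula.
Number of ground instances = 5^3 = 125.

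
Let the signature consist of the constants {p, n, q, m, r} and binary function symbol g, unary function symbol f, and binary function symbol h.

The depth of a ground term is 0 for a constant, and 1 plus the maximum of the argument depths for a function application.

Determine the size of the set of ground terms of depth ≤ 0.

5

If N_k denotes the number of depth-≤k ground terms, the 5 constants give N_0 = 5, and each function symbol of arity r contributes N_{k-1}^r new terms at level k: N_k = 5 + N_{k-1}^2 + N_{k-1} + N_{k-1}^2.
N_0 = 5
Explicitly: p, n, q, m, r.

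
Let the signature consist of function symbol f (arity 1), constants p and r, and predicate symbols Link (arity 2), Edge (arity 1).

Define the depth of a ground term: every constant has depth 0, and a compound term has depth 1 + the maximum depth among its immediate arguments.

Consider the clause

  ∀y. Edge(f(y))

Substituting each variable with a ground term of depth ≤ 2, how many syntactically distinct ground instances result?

6

Ground terms of depth ≤ 2:
  Let N_k count ground terms of depth at most k. Each non-constant term of depth ≤ k is some function symbol applied to depth-≤(k−1) arguments, giving N_k = 2 + N_{k-1}.
  N_0 = 2
  N_1 = 2 + 2 = 4
  N_2 = 2 + 4 = 6
  Explicitly: p, r, f(p), f(r), f(f(p)), f(f(r)).
So there are 6 ground terms available for substitution.
There is 1 variable to instantiate (y),  occurring in at least one literal, so different choices give different ground instances.
Number of ground instances = 6.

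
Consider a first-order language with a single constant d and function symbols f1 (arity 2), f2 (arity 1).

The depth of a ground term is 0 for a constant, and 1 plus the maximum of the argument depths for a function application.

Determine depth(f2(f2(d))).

2

depth(f2(d)) = 1 + depth(d) = 1 + 0 = 1
depth(f2(f2(d))) = 1 + depth(f2(d)) = 1 + 1 = 2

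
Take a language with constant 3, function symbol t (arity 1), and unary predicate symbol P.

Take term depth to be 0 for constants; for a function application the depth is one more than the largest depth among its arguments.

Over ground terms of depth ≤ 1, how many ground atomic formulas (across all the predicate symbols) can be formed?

First count ground terms of depth ≤ 1.
Let N_k count ground terms of depth at most k. Each non-constant term of depth ≤ k is some function symbol applied to depth-≤(k−1) arguments, giving N_k = 1 + N_{k-1}.
N_0 = 1
N_1 = 1 + 1 = 2
Explicitly: 3, t(3).
So |H| = 2.
Ground atoms are formed by filling each argument slot of a predicate with a term from H, so an r-ary predicate gives |H|^r atoms:
  P: 2
Total ground atoms: 2.

2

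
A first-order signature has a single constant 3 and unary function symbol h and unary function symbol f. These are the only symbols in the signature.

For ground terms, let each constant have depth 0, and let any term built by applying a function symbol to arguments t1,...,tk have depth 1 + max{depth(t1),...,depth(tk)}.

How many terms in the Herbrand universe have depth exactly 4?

Write N_k for the number of ground terms of depth ≤ k. A term of depth ≤ k is either a constant or a function symbol applied to arguments of depth ≤ k−1, so N_k = 1 + N_{k-1} + N_{k-1}.
N_0 = 1
N_1 = 1 + 1 + 1 = 3
N_2 = 1 + 3 + 3 = 7
N_3 = 1 + 7 + 7 = 15
N_4 = 1 + 15 + 15 = 31
Terms of depth exactly 4: N_4 − N_3 = 31 − 15 = 16.

16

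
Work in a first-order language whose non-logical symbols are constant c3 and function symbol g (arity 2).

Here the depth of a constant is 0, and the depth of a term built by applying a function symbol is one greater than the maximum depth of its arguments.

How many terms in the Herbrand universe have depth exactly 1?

Count level by level. With function symbols g/2, the terms of depth ≤ k are the 1 constant together with each function applied to depth-≤(k−1) tuples, so N_k = 1 + N_{k-1}^2.
N_0 = 1
N_1 = 1 + 1^2 = 2
Terms of depth exactly 1: N_1 − N_0 = 2 − 1 = 1.

1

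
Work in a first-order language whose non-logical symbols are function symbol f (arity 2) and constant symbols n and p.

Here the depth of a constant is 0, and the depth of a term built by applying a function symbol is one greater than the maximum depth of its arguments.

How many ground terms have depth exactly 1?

If N_k denotes the number of depth-≤k ground terms, the 2 constants give N_0 = 2, and each function symbol of arity r contributes N_{k-1}^r new terms at level k: N_k = 2 + N_{k-1}^2.
N_0 = 2
N_1 = 2 + 2^2 = 6
Terms of depth exactly 1: N_1 − N_0 = 6 − 2 = 4.

4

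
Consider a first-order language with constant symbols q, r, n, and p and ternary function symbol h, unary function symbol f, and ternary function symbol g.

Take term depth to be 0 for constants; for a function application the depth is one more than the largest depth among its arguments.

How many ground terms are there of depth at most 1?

If N_k denotes the number of depth-≤k ground terms, the 4 constants give N_0 = 4, and each function symbol of arity r contributes N_{k-1}^r new terms at level k: N_k = 4 + N_{k-1}^3 + N_{k-1} + N_{k-1}^3.
N_0 = 4
N_1 = 4 + 4^3 + 4 + 4^3 = 136

136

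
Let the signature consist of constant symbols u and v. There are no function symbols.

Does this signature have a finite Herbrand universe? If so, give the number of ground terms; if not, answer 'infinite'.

2

There are no function symbols, so every ground term is one of the 2 constants.
The Herbrand universe is {u, v}, which is finite with 2 elements.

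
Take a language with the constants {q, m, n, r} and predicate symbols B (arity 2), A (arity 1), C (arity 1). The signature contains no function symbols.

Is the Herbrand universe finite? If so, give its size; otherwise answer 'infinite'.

There are no function symbols, so every ground term is one of the 4 constants.
The Herbrand universe is {q, m, n, r}, which is finite with 4 elements.

4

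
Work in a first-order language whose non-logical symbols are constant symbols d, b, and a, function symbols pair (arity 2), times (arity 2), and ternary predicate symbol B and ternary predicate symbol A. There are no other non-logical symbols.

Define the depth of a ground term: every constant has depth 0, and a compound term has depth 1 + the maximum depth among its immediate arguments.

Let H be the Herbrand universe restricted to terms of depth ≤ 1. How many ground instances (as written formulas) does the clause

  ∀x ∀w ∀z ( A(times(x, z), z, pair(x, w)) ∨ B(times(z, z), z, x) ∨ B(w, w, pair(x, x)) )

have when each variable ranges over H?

Ground terms of depth ≤ 1:
  Let N_k count ground terms of depth at most k. Each non-constant term of depth ≤ k is some function symbol applied to depth-≤(k−1) arguments, giving N_k = 3 + N_{k-1}^2 + N_{k-1}^2.
  N_0 = 3
  N_1 = 3 + 3^2 + 3^2 = 21
So there are 21 ground terms available for substitution.
The clause has 3 distinct variables (x, w, z), each appearing in the body. In the free term algebra distinct substitutions yield syntactically distinct ground instances.
Number of ground instances = 21^3 = 9261.

9261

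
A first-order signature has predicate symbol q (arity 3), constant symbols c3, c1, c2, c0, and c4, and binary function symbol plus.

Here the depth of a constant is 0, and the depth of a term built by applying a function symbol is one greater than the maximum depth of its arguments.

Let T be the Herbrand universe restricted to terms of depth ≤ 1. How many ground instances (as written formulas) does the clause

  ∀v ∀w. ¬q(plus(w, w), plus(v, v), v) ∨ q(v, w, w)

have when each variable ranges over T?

Ground terms of depth ≤ 1:
  Count level by level. With function symbols plus/2, the terms of depth ≤ k are the 5 constants together with each function applied to depth-≤(k−1) tuples, so N_k = 5 + N_{k-1}^2.
  N_0 = 5
  N_1 = 5 + 5^2 = 30
So there are 30 ground terms available for substitution.
There are 2 variables to instantiate (v, w), each occurring in at least one literal, so different choices give different ground instances.
Number of ground instances = 30^2 = 900.

900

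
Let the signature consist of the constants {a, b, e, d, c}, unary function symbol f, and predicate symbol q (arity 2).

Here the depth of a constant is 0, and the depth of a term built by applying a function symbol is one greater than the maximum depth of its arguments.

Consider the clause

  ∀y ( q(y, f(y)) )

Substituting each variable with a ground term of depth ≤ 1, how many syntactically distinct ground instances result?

Ground terms of depth ≤ 1:
  Count level by level. With function symbols f/1, the terms of depth ≤ k are the 5 constants together with each function applied to depth-≤(k−1) tuples, so N_k = 5 + N_{k-1}.
  N_0 = 5
  N_1 = 5 + 5 = 10
So there are 10 ground terms available for substitution.
The clause has 1 distinct variable (y), which appears in the body. In the free term algebra distinct substitutions yield syntactically distinct ground instances.
Number of ground instances = 10.

10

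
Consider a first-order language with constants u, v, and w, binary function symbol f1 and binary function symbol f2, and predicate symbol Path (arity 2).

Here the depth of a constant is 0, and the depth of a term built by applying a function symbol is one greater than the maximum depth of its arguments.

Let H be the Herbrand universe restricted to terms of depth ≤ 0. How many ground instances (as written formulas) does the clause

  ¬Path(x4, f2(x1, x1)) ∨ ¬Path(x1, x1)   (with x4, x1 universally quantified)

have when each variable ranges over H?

9

Ground terms of depth ≤ 0:
  Count level by level. With function symbols f1/2, f2/2, the terms of depth ≤ k are the 3 constants together with each function applied to depth-≤(k−1) tuples, so N_k = 3 + N_{k-1}^2 + N_{k-1}^2.
  N_0 = 3
So there are 3 ground terms available for substitution.
There are 2 variables to instantiate (x4, x1), each occurring in at least one literal, so different choices give different ground instances.
Number of ground instances = 3^2 = 9.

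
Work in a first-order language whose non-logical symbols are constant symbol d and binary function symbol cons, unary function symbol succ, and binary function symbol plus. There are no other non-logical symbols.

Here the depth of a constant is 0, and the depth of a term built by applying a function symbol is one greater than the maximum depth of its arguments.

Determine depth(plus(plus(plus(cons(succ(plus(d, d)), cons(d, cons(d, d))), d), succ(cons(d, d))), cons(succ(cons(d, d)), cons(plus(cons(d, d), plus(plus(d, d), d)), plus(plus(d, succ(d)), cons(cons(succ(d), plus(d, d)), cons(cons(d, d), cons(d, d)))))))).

7

depth(plus(d, d)) = 1 + max(0, 0) = 1
depth(succ(plus(d, d))) = 1 + depth(plus(d, d)) = 1 + 1 = 2
depth(cons(d, d)) = 1 + max(0, 0) = 1
depth(cons(d, cons(d, d))) = 1 + max(0, 1) = 2
depth(cons(succ(plus(d, d)), cons(d, cons(d, d)))) = 1 + max(2, 2) = 3
depth(plus(cons(succ(plus(d, d)), cons(d, cons(d, d))), d)) = 1 + max(3, 0) = 4
depth(succ(cons(d, d))) = 1 + depth(cons(d, d)) = 1 + 1 = 2
depth(plus(plus(cons(succ(plus(d, d)), cons(d, cons(d, d))), d), succ(cons(d, d)))) = 1 + max(4, 2) = 5
depth(plus(plus(d, d), d)) = 1 + max(1, 0) = 2
depth(plus(cons(d, d), plus(plus(d, d), d))) = 1 + max(1, 2) = 3
depth(succ(d)) = 1 + depth(d) = 1 + 0 = 1
depth(plus(d, succ(d))) = 1 + max(0, 1) = 2
depth(cons(succ(d), plus(d, d))) = 1 + max(1, 1) = 2
depth(cons(cons(d, d), cons(d, d))) = 1 + max(1, 1) = 2
depth(cons(cons(succ(d), plus(d, d)), cons(cons(d, d), cons(d, d)))) = 1 + max(2, 2) = 3
depth(plus(plus(d, succ(d)), cons(cons(succ(d), plus(d, d)), cons(cons(d, d), cons(d, d))))) = 1 + max(2, 3) = 4
depth(cons(plus(cons(d, d), plus(plus(d, d), d)), plus(plus(d, succ(d)), cons(cons(succ(d), plus(d, d)), cons(cons(d, d), cons(d, d)))))) = 1 + max(3, 4) = 5
depth(cons(succ(cons(d, d)), cons(plus(cons(d, d), plus(plus(d, d), d)), plus(plus(d, succ(d)), cons(cons(succ(d), plus(d, d)), cons(cons(d, d), cons(d, d))))))) = 1 + max(2, 5) = 6
depth(plus(plus(plus(cons(succ(plus(d, d)), cons(d, cons(d, d))), d), succ(cons(d, d))), cons(succ(cons(d, d)), cons(plus(cons(d, d), plus(plus(d, d), d)), plus(plus(d, succ(d)), cons(cons(succ(d), plus(d, d)), cons(cons(d, d), cons(d, d)))))))) = 1 + max(5, 6) = 7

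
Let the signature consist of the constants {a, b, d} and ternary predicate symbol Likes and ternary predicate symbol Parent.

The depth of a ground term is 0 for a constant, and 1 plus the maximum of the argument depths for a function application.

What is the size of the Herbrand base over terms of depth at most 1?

First count ground terms of depth ≤ 1.
With no function symbols every ground term is a constant, so there are exactly 3 ground terms at every depth bound.
N_0 = 3
N_1 = 3
So |H| = 3.
Each predicate of arity r yields |H|^r ground atoms (one per choice of an r-tuple from H):
  Likes: 3^3 = 27;  Parent: 3^3 = 27
Total ground atoms: 27 + 27 = 54.

54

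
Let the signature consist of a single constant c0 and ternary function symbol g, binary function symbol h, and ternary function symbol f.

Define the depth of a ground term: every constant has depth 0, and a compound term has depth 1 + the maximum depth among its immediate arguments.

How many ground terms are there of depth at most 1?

4

Let N_k count ground terms of depth at most k. Each non-constant term of depth ≤ k is some function symbol applied to depth-≤(k−1) arguments, giving N_k = 1 + N_{k-1}^3 + N_{k-1}^2 + N_{k-1}^3.
N_0 = 1
N_1 = 1 + 1^3 + 1^2 + 1^3 = 4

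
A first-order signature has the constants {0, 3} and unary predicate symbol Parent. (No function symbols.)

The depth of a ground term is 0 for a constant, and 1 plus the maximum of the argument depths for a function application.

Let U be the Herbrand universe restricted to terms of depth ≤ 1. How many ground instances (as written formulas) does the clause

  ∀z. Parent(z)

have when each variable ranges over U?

Ground terms of depth ≤ 1:
  With no function symbols every ground term is a constant, so there are exactly 2 ground terms at every depth bound.
  N_0 = 2
  N_1 = 2
So there are 2 ground terms available for substitution.
There is 1 variable to instantiate (z),  occurring in at least one literal, so different choices give different ground instances.
Number of ground instances = 2.

2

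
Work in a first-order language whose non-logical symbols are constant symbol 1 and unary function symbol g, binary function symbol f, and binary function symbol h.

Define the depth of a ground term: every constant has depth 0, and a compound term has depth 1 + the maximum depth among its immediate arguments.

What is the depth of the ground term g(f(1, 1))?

2

depth(f(1, 1)) = 1 + max(0, 0) = 1
depth(g(f(1, 1))) = 1 + depth(f(1, 1)) = 1 + 1 = 2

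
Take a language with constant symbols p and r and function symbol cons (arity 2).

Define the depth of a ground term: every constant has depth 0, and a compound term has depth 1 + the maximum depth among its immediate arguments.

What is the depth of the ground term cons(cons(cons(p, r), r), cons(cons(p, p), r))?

3

depth(cons(p, r)) = 1 + max(0, 0) = 1
depth(cons(cons(p, r), r)) = 1 + max(1, 0) = 2
depth(cons(p, p)) = 1 + max(0, 0) = 1
depth(cons(cons(p, p), r)) = 1 + max(1, 0) = 2
depth(cons(cons(cons(p, r), r), cons(cons(p, p), r))) = 1 + max(2, 2) = 3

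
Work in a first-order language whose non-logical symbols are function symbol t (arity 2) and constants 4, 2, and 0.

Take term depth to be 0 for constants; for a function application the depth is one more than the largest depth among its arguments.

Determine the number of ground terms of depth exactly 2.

Write N_k for the number of ground terms of depth ≤ k. A term of depth ≤ k is either a constant or a function symbol applied to arguments of depth ≤ k−1, so N_k = 3 + N_{k-1}^2.
N_0 = 3
N_1 = 3 + 3^2 = 12
N_2 = 3 + 12^2 = 147
Terms of depth exactly 2: N_2 − N_1 = 147 − 12 = 135.

135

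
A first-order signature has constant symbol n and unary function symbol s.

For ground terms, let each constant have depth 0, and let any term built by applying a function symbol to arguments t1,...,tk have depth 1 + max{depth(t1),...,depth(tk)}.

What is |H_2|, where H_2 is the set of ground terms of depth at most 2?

3

If N_k denotes the number of depth-≤k ground terms, the 1 constant gives N_0 = 1, and each function symbol of arity r contributes N_{k-1}^r new terms at level k: N_k = 1 + N_{k-1}.
N_0 = 1
N_1 = 1 + 1 = 2
N_2 = 1 + 2 = 3
Explicitly: n, s(n), s(s(n)).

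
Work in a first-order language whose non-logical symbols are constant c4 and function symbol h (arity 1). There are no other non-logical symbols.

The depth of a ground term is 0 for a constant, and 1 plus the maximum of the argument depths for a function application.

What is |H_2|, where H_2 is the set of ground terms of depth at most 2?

Count level by level. With function symbols h/1, the terms of depth ≤ k are the 1 constant together with each function applied to depth-≤(k−1) tuples, so N_k = 1 + N_{k-1}.
N_0 = 1
N_1 = 1 + 1 = 2
N_2 = 1 + 2 = 3
Explicitly: c4, h(c4), h(h(c4)).

3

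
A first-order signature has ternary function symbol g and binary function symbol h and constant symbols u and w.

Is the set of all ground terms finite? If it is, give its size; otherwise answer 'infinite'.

infinite

The signature has at least one function symbol (g, arity 3) and at least one constant (u).
Iterating g gives infinitely many distinct ground terms: u, g(u, u, u), g(g(u, u, u), g(u, u, u), g(u, u, u)), ...
So the Herbrand universe is infinite.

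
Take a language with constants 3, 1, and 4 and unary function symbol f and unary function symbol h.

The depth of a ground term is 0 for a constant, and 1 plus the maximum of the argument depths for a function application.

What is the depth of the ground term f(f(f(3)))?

depth(f(3)) = 1 + depth(3) = 1 + 0 = 1
depth(f(f(3))) = 1 + depth(f(3)) = 1 + 1 = 2
depth(f(f(f(3)))) = 1 + depth(f(f(3))) = 1 + 2 = 3

3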